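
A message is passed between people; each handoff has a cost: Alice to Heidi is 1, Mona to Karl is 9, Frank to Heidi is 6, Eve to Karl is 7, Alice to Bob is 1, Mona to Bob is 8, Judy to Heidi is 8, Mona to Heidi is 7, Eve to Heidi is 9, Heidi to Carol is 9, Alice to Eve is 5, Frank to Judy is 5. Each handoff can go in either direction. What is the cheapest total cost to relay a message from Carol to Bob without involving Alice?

Routes from Carol to Bob avoiding Alice:
Carol → Heidi → Mona → Bob: 9 + 7 + 8 = 24
Carol → Heidi → Eve → Karl → Mona → Bob: 9 + 9 + 7 + 9 + 8 = 42
Best route has total 24.

24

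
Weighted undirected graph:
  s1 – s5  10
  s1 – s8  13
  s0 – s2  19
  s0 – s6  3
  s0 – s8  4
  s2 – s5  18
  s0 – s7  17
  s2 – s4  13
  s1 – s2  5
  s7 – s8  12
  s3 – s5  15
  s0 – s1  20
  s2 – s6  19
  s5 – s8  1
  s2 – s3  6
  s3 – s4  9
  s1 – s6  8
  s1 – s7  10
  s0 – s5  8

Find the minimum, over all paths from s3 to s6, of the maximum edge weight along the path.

8

Some routes from s3 to s6:
s3 → s2 → s1 → s5 → s0 → s6: max(6, 5, 10, 8, 3) = 10
s3 → s2 → s1 → s6: max(6, 5, 8) = 8
s3 → s2 → s1 → s7 → s8 → s5 → s0 → s6: max(6, 5, 10, 12, 1, 8, 3) = 12
s3 → s2 → s1 → s5 → s8 → s0 → s6: max(6, 5, 10, 1, 4, 3) = 10
Best route has worst link 8.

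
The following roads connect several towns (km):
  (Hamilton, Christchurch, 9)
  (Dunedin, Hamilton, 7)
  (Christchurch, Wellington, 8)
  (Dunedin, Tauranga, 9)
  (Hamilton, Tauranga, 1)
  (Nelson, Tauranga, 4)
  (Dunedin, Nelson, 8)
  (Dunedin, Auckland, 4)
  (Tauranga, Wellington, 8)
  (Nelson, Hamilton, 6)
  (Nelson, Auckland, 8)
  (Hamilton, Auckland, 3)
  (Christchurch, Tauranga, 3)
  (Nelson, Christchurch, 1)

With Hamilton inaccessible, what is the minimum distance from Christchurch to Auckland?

9

Some routes from Christchurch to Auckland avoiding Hamilton:
Christchurch→Nelson→Dunedin→Auckland: 1 + 8 + 4 = 13
Christchurch→Nelson→Tauranga→Dunedin→Auckland: 1 + 4 + 9 + 4 = 18
Christchurch→Tauranga→Nelson→Auckland: 3 + 4 + 8 = 15
Christchurch→Nelson→Auckland: 1 + 8 = 9
Christchurch→Tauranga→Dunedin→Auckland: 3 + 9 + 4 = 16
The minimum is 9 km.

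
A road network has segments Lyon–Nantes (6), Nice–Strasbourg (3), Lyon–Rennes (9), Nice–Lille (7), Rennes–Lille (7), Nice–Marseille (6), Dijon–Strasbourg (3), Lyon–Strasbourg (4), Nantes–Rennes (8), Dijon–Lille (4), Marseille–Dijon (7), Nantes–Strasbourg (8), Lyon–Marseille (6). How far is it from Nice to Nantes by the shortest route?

Some routes from Nice to Nantes:
Nice→Strasbourg→Nantes: 3 + 8 = 11
Nice→Strasbourg→Lyon→Nantes: 3 + 4 + 6 = 13
Nice→Marseille→Lyon→Nantes: 6 + 6 + 6 = 18
Shortest: 11 mi.

11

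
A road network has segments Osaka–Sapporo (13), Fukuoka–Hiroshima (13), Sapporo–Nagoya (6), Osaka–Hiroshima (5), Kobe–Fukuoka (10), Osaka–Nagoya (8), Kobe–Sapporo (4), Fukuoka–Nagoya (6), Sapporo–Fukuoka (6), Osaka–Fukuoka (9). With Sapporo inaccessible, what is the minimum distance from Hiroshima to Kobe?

23

Candidate routes:
Hiroshima → Fukuoka → Kobe: 13 + 10 = 23
Hiroshima → Osaka → Nagoya → Fukuoka → Kobe: 5 + 8 + 6 + 10 = 29
Hiroshima → Osaka → Fukuoka → Kobe: 5 + 9 + 10 = 24
Shortest: 23 mi.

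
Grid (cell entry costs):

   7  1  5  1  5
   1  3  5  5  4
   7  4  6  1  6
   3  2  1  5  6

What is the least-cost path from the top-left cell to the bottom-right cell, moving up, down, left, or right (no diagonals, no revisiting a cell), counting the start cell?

One optimal route is [0,0] → [0,1] → [1,1] → [2,1] → [3,1] → [3,2] → [3,3] → [3,4].
Its cost is 7 + 1 + 3 + 4 + 2 + 1 + 5 + 6 = 29.

29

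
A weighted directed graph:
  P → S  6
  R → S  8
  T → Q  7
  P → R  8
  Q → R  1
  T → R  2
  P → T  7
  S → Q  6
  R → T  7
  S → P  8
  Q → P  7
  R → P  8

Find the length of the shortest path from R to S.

8

Paths from R to S:
R - P - S: 8 + 6 = 14
R - T - Q - P - S: 7 + 7 + 7 + 6 = 27
R - S: 8
Best route has total 8.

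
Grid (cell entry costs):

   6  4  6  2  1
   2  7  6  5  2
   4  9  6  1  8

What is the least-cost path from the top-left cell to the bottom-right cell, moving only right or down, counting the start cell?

29

Cheapest: r0c0→r0c1→r0c2→r0c3→r0c4→r1c4→r2c4
  6 + 4 + 6 + 2 + 1 + 2 + 8 = 29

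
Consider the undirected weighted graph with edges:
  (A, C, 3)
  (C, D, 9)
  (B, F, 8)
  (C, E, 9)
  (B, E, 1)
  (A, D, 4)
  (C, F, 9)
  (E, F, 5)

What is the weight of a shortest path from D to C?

Routes from D to C:
D→A→C: 4 + 3 = 7
D→C: 9
Best route has total 7.

7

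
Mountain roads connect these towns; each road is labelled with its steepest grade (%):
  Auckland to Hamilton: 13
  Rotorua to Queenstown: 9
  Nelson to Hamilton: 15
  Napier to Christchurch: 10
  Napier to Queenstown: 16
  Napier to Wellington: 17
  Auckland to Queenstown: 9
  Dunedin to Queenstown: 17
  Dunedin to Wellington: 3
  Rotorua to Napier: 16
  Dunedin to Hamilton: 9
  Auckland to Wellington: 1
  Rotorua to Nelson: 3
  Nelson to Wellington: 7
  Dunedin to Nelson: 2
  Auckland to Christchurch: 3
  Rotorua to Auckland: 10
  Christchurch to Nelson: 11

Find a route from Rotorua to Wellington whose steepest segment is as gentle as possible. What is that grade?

Some routes from Rotorua to Wellington:
Rotorua→Nelson→Wellington: max(3, 7) = 7
Rotorua→Nelson→Dunedin→Wellington: max(3, 2, 3) = 3
Rotorua→Auckland→Wellington: max(10, 1) = 10
Rotorua→Queenstown→Auckland→Wellington: max(9, 9, 1) = 9
Smallest bottleneck: 3%.

3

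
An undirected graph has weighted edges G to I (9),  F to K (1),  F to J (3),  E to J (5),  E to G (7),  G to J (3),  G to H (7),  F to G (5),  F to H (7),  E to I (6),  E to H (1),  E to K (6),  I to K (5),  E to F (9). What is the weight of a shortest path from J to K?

Comparing a few candidate routes:
J→E→K: 5 + 6 = 11
J→E→F→K: 5 + 9 + 1 = 15
J→E→H→F→K: 5 + 1 + 7 + 1 = 14
J→F→K: 3 + 1 = 4
J→G→F→K: 3 + 5 + 1 = 9
Shortest: 4.

4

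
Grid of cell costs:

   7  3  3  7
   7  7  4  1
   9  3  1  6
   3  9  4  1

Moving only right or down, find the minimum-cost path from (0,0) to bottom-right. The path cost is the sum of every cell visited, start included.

Cheapest: [0,0] -> [0,1] -> [0,2] -> [1,2] -> [2,2] -> [3,2] -> [3,3]
  7 + 3 + 3 + 4 + 1 + 4 + 1 = 23
For comparison, the top-then-right route costs 28.

23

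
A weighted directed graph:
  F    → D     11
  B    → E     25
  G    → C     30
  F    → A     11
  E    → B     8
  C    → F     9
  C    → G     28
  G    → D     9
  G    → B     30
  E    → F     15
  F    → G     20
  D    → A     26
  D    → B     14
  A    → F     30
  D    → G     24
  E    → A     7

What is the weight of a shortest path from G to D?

9

Routes from G to D:
G -> B -> E -> A -> F -> D: 30 + 25 + 7 + 30 + 11 = 103
G -> C -> F -> D: 30 + 9 + 11 = 50
G -> D: 9
G -> B -> E -> F -> D: 30 + 25 + 15 + 11 = 81
Best route has total 9.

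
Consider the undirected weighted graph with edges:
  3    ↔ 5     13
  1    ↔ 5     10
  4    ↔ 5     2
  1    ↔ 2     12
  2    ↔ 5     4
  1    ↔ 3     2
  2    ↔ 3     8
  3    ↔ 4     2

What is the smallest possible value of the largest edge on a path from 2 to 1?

Checking several routes:
2 - 3 - 4 - 5 - 1: max(8, 2, 2, 10) = 10
2 - 1: max(12) = 12
2 - 5 - 1: max(4, 10) = 10
2 - 3 - 1: max(8, 2) = 8
2 - 5 - 4 - 3 - 1: max(4, 2, 2, 2) = 4
2 - 3 - 5 - 1: max(8, 13, 10) = 13
Smallest bottleneck: 4.

4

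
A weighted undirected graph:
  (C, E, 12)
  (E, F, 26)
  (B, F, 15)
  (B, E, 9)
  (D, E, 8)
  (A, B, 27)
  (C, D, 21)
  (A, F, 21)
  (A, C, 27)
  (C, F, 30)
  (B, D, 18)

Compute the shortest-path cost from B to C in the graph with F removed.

21

Checking several routes:
B→D→E→C: 18 + 8 + 12 = 38
B→E→C: 9 + 12 = 21
B→E→D→C: 9 + 8 + 21 = 38
The minimum is 21.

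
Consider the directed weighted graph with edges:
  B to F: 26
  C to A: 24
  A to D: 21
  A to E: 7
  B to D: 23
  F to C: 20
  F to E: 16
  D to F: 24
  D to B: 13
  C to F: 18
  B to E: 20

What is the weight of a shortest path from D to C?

Candidate routes:
D → B → F → C: 13 + 26 + 20 = 59
D → F → C: 24 + 20 = 44
Shortest: 44.

44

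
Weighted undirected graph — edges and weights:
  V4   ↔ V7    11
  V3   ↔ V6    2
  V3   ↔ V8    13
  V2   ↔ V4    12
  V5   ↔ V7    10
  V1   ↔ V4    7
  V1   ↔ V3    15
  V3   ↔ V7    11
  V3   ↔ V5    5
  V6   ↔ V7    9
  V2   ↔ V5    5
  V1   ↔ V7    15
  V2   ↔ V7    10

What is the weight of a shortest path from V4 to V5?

17

Some routes from V4 to V5:
V4→V7→V2→V5: 11 + 10 + 5 = 26
V4→V7→V6→V3→V5: 11 + 9 + 2 + 5 = 27
V4→V7→V5: 11 + 10 = 21
V4→V2→V5: 12 + 5 = 17
V4→V7→V3→V5: 11 + 11 + 5 = 27
Shortest: 17.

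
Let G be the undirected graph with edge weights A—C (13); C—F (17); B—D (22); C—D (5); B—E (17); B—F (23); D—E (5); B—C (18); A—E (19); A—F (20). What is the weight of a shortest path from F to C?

Checking several routes:
F→A→E→D→C: 20 + 19 + 5 + 5 = 49
F→B→E→D→C: 23 + 17 + 5 + 5 = 50
F→A→C: 20 + 13 = 33
F→B→C: 23 + 18 = 41
F→C: 17
Best route has total 17.

17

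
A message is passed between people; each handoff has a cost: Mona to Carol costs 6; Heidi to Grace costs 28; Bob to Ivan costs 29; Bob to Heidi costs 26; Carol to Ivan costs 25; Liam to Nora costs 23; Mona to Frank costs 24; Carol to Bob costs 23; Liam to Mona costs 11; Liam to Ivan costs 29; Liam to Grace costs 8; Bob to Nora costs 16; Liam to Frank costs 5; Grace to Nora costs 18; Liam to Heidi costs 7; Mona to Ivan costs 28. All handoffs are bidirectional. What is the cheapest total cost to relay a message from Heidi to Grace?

Checking several routes:
Heidi -> Liam -> Grace: 7 + 8 = 15
Heidi -> Grace: 28
Heidi -> Liam -> Nora -> Grace: 7 + 23 + 18 = 48
Best route has total 15.

15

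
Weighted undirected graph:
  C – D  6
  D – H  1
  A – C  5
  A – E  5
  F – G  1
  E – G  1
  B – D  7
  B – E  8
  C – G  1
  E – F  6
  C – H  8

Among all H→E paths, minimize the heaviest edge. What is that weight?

Some routes from H to E:
H → D → C → A → E: max(1, 6, 5, 5) = 6
H → D → C → G → E: max(1, 6, 1, 1) = 6
H → D → C → G → F → E: max(1, 6, 1, 1, 6) = 6
The minimum achievable maximum is 6.

6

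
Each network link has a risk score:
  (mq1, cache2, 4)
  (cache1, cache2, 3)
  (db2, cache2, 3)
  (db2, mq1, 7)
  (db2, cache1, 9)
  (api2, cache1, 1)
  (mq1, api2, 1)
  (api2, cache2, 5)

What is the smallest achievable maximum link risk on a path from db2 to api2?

Checking several routes:
db2-cache2-cache1-api2: max(3, 3, 1) = 3
db2-cache2-api2: max(3, 5) = 5
db2-cache2-mq1-api2: max(3, 4, 1) = 4
The minimum achievable maximum is 3.

3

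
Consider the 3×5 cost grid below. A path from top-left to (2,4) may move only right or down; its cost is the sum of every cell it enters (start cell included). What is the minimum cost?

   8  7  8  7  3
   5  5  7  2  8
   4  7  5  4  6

One optimal route is [0,0] → [1,0] → [1,1] → [1,2] → [1,3] → [2,3] → [2,4].
Its cost is 8 + 5 + 5 + 7 + 2 + 4 + 6 = 37.
(Top row then right column would cost 47.)

37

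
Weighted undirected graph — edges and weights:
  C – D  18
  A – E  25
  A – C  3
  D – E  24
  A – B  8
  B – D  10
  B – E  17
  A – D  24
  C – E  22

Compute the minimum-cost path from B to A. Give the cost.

Some routes from B to A:
B - E - C - A: 17 + 22 + 3 = 42
B - D - A: 10 + 24 = 34
B - D - C - A: 10 + 18 + 3 = 31
B - A: 8
The minimum is 8.

8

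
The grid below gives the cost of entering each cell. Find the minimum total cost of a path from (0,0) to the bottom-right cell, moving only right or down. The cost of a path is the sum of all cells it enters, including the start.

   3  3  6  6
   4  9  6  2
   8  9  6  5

Take [0,0]→[0,1]→[0,2]→[0,3]→[1,3]→[2,3] for a total of 3 + 3 + 6 + 6 + 2 + 5 = 25.

25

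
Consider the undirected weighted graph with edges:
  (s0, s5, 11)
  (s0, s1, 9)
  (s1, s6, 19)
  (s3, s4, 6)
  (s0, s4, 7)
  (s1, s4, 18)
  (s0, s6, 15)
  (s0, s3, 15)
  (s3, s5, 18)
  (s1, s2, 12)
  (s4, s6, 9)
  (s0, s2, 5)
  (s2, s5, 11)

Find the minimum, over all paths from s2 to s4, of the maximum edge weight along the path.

7

Comparing a few candidate routes:
s2→s5→s0→s6→s4: max(11, 11, 15, 9) = 15
s2→s1→s0→s4: max(12, 9, 7) = 12
s2→s5→s0→s4: max(11, 11, 7) = 11
s2→s0→s4: max(5, 7) = 7
The minimum achievable maximum is 7.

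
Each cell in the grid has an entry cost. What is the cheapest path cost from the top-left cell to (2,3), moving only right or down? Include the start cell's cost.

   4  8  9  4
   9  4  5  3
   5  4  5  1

25

Path (0,0)→(0,1)→(1,1)→(1,2)→(1,3)→(2,3): 4 + 8 + 4 + 5 + 3 + 1 = 25.
For comparison, the top-then-right route costs 29.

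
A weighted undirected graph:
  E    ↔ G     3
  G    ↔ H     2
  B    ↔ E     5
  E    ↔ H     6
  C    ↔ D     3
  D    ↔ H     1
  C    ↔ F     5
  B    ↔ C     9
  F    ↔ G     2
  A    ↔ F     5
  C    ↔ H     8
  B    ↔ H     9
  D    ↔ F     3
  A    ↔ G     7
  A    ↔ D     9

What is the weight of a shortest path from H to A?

9

Checking several routes:
H→G→A: 2 + 7 = 9
H→D→F→A: 1 + 3 + 5 = 9
H→G→F→A: 2 + 2 + 5 = 9
H→D→A: 1 + 9 = 10
H→D→C→F→A: 1 + 3 + 5 + 5 = 14
H→D→F→G→A: 1 + 3 + 2 + 7 = 13
Best route has total 9.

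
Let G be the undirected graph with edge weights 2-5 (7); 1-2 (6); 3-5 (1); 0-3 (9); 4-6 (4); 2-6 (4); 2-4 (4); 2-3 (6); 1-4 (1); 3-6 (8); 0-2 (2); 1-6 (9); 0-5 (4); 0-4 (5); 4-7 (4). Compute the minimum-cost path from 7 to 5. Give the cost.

13

Comparing a few candidate routes:
7-4-0-5: 4 + 5 + 4 = 13
7-4-2-0-5: 4 + 4 + 2 + 4 = 14
7-4-2-5: 4 + 4 + 7 = 15
7-4-2-3-5: 4 + 4 + 6 + 1 = 15
Shortest: 13.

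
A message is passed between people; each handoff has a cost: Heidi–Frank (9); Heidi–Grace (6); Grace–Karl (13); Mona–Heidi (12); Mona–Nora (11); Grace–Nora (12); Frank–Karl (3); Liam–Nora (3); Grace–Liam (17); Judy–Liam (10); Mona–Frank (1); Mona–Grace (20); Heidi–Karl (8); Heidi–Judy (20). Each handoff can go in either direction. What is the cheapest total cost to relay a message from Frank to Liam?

Comparing a few candidate routes:
Frank → Heidi → Grace → Nora → Liam: 9 + 6 + 12 + 3 = 30
Frank → Mona → Nora → Liam: 1 + 11 + 3 = 15
Frank → Karl → Grace → Nora → Liam: 3 + 13 + 12 + 3 = 31
Best route has total 15.

15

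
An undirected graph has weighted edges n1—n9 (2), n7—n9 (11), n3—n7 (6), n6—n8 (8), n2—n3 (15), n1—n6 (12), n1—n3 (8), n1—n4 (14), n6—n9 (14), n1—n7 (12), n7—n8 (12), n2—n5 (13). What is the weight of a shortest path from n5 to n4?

Paths from n5 to n4:
n5-n2-n3-n7-n1-n4: 13 + 15 + 6 + 12 + 14 = 60
n5-n2-n3-n7-n8-n6-n9-n1-n4: 13 + 15 + 6 + 12 + 8 + 14 + 2 + 14 = 84
n5-n2-n3-n7-n8-n6-n1-n4: 13 + 15 + 6 + 12 + 8 + 12 + 14 = 80
n5-n2-n3-n1-n4: 13 + 15 + 8 + 14 = 50
n5-n2-n3-n7-n9-n6-n1-n4: 13 + 15 + 6 + 11 + 14 + 12 + 14 = 85
n5-n2-n3-n7-n9-n1-n4: 13 + 15 + 6 + 11 + 2 + 14 = 61
The minimum is 50.

50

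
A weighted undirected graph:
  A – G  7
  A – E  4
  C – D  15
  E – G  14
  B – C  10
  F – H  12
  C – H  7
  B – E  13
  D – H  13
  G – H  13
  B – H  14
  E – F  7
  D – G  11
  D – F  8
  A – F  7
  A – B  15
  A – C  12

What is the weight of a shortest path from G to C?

Checking several routes:
G-E-A-C: 14 + 4 + 12 = 30
G-D-C: 11 + 15 = 26
G-A-C: 7 + 12 = 19
G-D-H-C: 11 + 13 + 7 = 31
G-H-C: 13 + 7 = 20
Shortest: 19.

19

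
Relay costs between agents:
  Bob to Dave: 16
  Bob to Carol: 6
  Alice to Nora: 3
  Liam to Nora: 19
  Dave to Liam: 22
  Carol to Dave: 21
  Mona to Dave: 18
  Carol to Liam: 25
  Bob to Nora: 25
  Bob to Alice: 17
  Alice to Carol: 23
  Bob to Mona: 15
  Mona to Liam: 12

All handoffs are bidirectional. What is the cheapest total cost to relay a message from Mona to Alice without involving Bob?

Checking several routes:
Mona -> Dave -> Liam -> Nora -> Alice: 18 + 22 + 19 + 3 = 62
Mona -> Liam -> Carol -> Alice: 12 + 25 + 23 = 60
Mona -> Dave -> Carol -> Alice: 18 + 21 + 23 = 62
Mona -> Liam -> Nora -> Alice: 12 + 19 + 3 = 34
Mona -> Dave -> Carol -> Liam -> Nora -> Alice: 18 + 21 + 25 + 19 + 3 = 86
Mona -> Liam -> Dave -> Carol -> Alice: 12 + 22 + 21 + 23 = 78
Best route has total 34.

34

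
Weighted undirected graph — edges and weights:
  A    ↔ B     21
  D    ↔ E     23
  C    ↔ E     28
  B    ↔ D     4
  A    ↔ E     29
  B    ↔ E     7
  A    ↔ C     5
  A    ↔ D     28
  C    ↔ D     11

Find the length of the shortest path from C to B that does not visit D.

26

Routes from C to B avoiding D:
C-A-E-B: 5 + 29 + 7 = 41
C-E-A-B: 28 + 29 + 21 = 78
C-A-B: 5 + 21 = 26
C-E-B: 28 + 7 = 35
The minimum is 26.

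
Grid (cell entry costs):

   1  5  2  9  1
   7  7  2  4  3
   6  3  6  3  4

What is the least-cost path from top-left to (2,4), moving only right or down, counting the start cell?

21

Cheapest: r0c0→r0c1→r0c2→r1c2→r1c3→r1c4→r2c4
  1 + 5 + 2 + 2 + 4 + 3 + 4 = 21
For comparison, the top-then-right route costs 25.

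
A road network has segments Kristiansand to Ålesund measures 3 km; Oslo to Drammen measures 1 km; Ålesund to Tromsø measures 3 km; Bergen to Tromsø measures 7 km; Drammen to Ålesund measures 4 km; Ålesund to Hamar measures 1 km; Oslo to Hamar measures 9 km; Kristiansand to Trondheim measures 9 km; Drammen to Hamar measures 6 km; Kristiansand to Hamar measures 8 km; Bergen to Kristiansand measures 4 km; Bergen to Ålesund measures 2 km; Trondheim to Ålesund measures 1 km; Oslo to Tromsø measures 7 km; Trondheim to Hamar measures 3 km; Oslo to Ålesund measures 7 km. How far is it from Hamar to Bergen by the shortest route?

3

Comparing a few candidate routes:
Hamar→Trondheim→Ålesund→Kristiansand→Bergen: 3 + 1 + 3 + 4 = 11
Hamar→Ålesund→Tromsø→Bergen: 1 + 3 + 7 = 11
Hamar→Ålesund→Kristiansand→Bergen: 1 + 3 + 4 = 8
Hamar→Ålesund→Bergen: 1 + 2 = 3
Hamar→Kristiansand→Bergen: 8 + 4 = 12
Hamar→Trondheim→Ålesund→Bergen: 3 + 1 + 2 = 6
The minimum is 3 km.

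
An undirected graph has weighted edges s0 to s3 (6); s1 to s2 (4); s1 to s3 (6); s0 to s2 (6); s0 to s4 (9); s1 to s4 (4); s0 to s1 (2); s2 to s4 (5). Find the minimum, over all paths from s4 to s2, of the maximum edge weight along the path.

4

Checking several routes:
s4 - s2: max(5) = 5
s4 - s1 - s2: max(4, 4) = 4
s4 - s1 - s0 - s2: max(4, 2, 6) = 6
The minimum achievable maximum is 4.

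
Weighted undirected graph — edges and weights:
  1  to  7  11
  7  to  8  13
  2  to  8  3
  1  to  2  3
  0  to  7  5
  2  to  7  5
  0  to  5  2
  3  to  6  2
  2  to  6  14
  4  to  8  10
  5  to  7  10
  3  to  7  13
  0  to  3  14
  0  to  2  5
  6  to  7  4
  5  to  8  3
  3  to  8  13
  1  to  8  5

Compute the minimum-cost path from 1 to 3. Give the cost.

Checking several routes:
1-2-7-6-3: 3 + 5 + 4 + 2 = 14
1-8-3: 5 + 13 = 18
1-2-0-7-6-3: 3 + 5 + 5 + 4 + 2 = 19
1-7-6-3: 11 + 4 + 2 = 17
The minimum is 14.

14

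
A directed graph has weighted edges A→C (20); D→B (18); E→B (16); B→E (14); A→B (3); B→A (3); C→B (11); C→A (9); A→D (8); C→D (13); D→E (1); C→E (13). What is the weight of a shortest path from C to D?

Paths from C to D:
C → B → A → D: 11 + 3 + 8 = 22
C → A → D: 9 + 8 = 17
C → E → B → A → D: 13 + 16 + 3 + 8 = 40
C → D: 13
Shortest: 13.

13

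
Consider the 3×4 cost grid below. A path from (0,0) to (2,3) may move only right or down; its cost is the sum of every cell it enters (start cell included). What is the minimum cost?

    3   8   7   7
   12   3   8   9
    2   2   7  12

35

Best path: (0,0) -> (0,1) -> (1,1) -> (2,1) -> (2,2) -> (2,3)
Cost: 3 + 8 + 3 + 2 + 7 + 12 = 35
(Top row then right column would cost 46.)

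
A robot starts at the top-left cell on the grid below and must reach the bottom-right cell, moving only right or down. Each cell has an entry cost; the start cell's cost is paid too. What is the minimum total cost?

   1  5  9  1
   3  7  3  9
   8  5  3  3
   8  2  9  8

28

Take r0c0 r1c0 r1c1 r1c2 r2c2 r2c3 r3c3 for a total of 1 + 3 + 7 + 3 + 3 + 3 + 8 = 28.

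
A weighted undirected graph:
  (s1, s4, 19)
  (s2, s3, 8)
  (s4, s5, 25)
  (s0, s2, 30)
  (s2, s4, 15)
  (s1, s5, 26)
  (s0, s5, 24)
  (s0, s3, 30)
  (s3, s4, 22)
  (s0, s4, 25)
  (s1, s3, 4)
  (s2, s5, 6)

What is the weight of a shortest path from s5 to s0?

Comparing a few candidate routes:
s5 → s0: 24
s5 → s2 → s0: 6 + 30 = 36
s5 → s2 → s3 → s0: 6 + 8 + 30 = 44
The minimum is 24.

24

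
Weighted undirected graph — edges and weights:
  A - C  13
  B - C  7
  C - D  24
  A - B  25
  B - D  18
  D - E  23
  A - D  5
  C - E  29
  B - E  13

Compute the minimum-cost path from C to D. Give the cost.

18

Comparing a few candidate routes:
C → A → D: 13 + 5 = 18
C → B → A → D: 7 + 25 + 5 = 37
C → B → D: 7 + 18 = 25
C → D: 24
Shortest: 18.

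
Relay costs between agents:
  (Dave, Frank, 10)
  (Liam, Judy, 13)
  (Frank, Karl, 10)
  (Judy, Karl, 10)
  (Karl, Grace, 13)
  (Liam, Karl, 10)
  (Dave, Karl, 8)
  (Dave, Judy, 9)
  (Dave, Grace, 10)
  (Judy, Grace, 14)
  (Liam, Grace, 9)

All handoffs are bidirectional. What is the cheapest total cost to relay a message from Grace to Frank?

A few of the Grace→Frank routes:
Grace→Karl→Frank: 13 + 10 = 23
Grace→Dave→Frank: 10 + 10 = 20
Grace→Dave→Karl→Frank: 10 + 8 + 10 = 28
The minimum is 20.

20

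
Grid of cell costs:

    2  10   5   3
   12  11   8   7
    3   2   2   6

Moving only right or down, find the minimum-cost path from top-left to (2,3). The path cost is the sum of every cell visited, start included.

27

Take r0c0→r1c0→r2c0→r2c1→r2c2→r2c3 for a total of 2 + 12 + 3 + 2 + 2 + 6 = 27.
For comparison, the top-then-right route costs 33.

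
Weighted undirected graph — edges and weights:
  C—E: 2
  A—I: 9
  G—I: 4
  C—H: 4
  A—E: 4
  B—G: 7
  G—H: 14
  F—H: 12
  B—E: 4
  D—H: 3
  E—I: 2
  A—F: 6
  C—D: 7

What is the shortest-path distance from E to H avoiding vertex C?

Comparing a few candidate routes:
E-A-F-H: 4 + 6 + 12 = 22
E-B-G-H: 4 + 7 + 14 = 25
E-I-G-H: 2 + 4 + 14 = 20
Best route has total 20.

20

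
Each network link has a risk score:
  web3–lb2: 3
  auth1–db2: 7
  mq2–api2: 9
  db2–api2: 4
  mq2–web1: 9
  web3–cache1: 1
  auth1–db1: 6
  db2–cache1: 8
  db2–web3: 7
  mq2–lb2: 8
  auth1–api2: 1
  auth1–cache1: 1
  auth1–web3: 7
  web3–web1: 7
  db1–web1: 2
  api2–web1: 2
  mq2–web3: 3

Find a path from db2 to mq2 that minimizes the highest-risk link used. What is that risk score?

A few of the db2→mq2 routes:
db2 → api2 → auth1 → cache1 → web3 → mq2: max(4, 1, 1, 1, 3) = 4
db2 → auth1 → web3 → mq2: max(7, 7, 3) = 7
db2 → api2 → web1 → db1 → auth1 → cache1 → web3 → mq2: max(4, 2, 2, 6, 1, 1, 3) = 6
The minimum achievable maximum is 4.

4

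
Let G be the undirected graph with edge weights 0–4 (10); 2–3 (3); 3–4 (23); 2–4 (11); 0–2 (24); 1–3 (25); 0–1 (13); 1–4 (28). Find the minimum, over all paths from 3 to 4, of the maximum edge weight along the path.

Comparing a few candidate routes:
3 -> 2 -> 4: max(3, 11) = 11
3 -> 1 -> 0 -> 2 -> 4: max(25, 13, 24, 11) = 25
3 -> 2 -> 0 -> 4: max(3, 24, 10) = 24
3 -> 1 -> 0 -> 4: max(25, 13, 10) = 25
3 -> 4: max(23) = 23
Smallest bottleneck: 11.

11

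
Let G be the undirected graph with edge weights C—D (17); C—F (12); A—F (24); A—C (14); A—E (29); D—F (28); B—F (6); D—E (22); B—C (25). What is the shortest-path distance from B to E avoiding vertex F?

64

Candidate routes:
B -> C -> A -> E: 25 + 14 + 29 = 68
B -> C -> D -> E: 25 + 17 + 22 = 64
The minimum is 64.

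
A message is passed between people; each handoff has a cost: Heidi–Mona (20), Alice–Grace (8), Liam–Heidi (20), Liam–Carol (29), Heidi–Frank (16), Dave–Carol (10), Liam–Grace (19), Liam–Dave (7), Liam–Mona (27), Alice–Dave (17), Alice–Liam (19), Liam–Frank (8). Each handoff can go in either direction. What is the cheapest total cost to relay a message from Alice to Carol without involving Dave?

Paths from Alice to Carol avoiding Dave:
Alice -> Grace -> Liam -> Carol: 8 + 19 + 29 = 56
Alice -> Liam -> Carol: 19 + 29 = 48
Shortest: 48.

48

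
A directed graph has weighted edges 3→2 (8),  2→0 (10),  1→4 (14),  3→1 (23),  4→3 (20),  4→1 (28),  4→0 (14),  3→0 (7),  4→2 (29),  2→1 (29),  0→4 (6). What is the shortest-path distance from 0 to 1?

34

Paths from 0 to 1:
0 -> 4 -> 1: 6 + 28 = 34
0 -> 4 -> 2 -> 1: 6 + 29 + 29 = 64
0 -> 4 -> 3 -> 2 -> 1: 6 + 20 + 8 + 29 = 63
0 -> 4 -> 3 -> 1: 6 + 20 + 23 = 49
Shortest: 34.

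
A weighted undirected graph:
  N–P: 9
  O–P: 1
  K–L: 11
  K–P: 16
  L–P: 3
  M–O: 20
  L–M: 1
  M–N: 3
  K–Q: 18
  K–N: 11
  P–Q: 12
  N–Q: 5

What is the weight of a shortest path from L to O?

4

A few of the L→O routes:
L → M → N → Q → P → O: 1 + 3 + 5 + 12 + 1 = 22
L → P → O: 3 + 1 = 4
L → K → P → O: 11 + 16 + 1 = 28
L → M → N → P → O: 1 + 3 + 9 + 1 = 14
L → M → O: 1 + 20 = 21
Shortest: 4.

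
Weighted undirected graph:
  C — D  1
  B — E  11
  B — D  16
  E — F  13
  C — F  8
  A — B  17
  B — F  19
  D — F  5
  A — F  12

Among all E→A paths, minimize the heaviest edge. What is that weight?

13

Comparing a few candidate routes:
E-F-C-D-B-A: max(13, 8, 1, 16, 17) = 17
E-F-D-B-A: max(13, 5, 16, 17) = 17
E-B-D-C-F-A: max(11, 16, 1, 8, 12) = 16
E-B-D-F-A: max(11, 16, 5, 12) = 16
E-F-A: max(13, 12) = 13
Smallest bottleneck: 13.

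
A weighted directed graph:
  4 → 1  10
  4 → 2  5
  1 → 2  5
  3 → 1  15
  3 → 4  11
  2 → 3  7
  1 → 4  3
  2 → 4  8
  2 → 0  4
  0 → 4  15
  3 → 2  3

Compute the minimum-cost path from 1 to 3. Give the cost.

Routes from 1 to 3:
1-2-3: 5 + 7 = 12
1-4-2-3: 3 + 5 + 7 = 15
Shortest: 12.

12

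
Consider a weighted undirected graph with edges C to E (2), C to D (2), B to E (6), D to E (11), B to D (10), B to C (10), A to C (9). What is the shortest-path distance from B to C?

Routes from B to C:
B → E → C: 6 + 2 = 8
B → D → E → C: 10 + 11 + 2 = 23
B → D → C: 10 + 2 = 12
B → C: 10
B → E → D → C: 6 + 11 + 2 = 19
Best route has total 8.

8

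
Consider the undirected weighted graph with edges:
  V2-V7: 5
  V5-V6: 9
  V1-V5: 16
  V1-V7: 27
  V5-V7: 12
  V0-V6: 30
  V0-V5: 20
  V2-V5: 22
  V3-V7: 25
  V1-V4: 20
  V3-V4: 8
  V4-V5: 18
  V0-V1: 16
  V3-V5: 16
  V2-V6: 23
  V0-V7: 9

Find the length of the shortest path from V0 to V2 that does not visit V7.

42

Checking several routes:
V0-V6-V2: 30 + 23 = 53
V0-V5-V2: 20 + 22 = 42
V0-V5-V6-V2: 20 + 9 + 23 = 52
V0-V1-V5-V2: 16 + 16 + 22 = 54
Best route has total 42.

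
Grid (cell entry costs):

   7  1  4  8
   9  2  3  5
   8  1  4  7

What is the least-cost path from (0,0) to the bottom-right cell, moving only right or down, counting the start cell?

22

Cheapest: (0,0) → (0,1) → (1,1) → (2,1) → (2,2) → (2,3)
  7 + 1 + 2 + 1 + 4 + 7 = 22
For comparison, the top-then-right route costs 32.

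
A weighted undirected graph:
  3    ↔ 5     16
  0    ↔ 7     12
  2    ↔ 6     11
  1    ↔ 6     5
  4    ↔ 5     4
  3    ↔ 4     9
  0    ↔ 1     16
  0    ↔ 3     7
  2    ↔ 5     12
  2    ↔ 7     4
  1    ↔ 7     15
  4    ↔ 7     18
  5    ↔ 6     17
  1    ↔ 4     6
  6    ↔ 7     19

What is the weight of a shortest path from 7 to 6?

15

Comparing a few candidate routes:
7 -> 6: 19
7 -> 2 -> 5 -> 6: 4 + 12 + 17 = 33
7 -> 2 -> 5 -> 4 -> 1 -> 6: 4 + 12 + 4 + 6 + 5 = 31
7 -> 4 -> 1 -> 6: 18 + 6 + 5 = 29
7 -> 1 -> 6: 15 + 5 = 20
7 -> 2 -> 6: 4 + 11 = 15
The minimum is 15.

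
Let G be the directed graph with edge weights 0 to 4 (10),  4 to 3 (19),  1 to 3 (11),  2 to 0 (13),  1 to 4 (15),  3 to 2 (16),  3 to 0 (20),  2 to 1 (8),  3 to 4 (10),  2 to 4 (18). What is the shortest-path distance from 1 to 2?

27

Candidate routes:
1 - 3 - 2: 11 + 16 = 27
1 - 4 - 3 - 2: 15 + 19 + 16 = 50
Best route has total 27.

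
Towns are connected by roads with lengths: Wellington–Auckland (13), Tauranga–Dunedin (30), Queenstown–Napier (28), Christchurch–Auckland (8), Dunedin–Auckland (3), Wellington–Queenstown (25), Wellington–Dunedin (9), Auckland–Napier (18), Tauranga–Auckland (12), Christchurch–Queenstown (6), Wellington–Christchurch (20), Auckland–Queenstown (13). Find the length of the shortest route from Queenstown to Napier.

28

Some routes from Queenstown to Napier:
Queenstown → Christchurch → Auckland → Napier: 6 + 8 + 18 = 32
Queenstown → Auckland → Napier: 13 + 18 = 31
Queenstown → Wellington → Dunedin → Auckland → Napier: 25 + 9 + 3 + 18 = 55
Queenstown → Napier: 28
The minimum is 28.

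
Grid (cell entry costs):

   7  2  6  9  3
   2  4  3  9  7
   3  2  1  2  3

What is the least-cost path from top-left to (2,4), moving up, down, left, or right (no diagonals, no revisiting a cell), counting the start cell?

20

Path [0,0] -> [1,0] -> [2,0] -> [2,1] -> [2,2] -> [2,3] -> [2,4]: 7 + 2 + 3 + 2 + 1 + 2 + 3 = 20.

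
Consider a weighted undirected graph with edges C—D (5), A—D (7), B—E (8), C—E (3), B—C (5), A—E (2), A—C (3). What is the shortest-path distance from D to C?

5

Paths from D to C:
D → C: 5
D → A → E → B → C: 7 + 2 + 8 + 5 = 22
D → A → C: 7 + 3 = 10
D → A → E → C: 7 + 2 + 3 = 12
Shortest: 5.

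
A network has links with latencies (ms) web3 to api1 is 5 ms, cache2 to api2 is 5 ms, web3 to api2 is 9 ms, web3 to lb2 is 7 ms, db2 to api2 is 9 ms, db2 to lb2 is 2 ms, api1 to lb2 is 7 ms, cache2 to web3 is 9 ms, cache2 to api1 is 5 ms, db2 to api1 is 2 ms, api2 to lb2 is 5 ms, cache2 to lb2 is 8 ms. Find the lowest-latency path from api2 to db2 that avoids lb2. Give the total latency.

Candidate routes:
api2 → cache2 → web3 → api1 → db2: 5 + 9 + 5 + 2 = 21
api2 → db2: 9
api2 → cache2 → api1 → db2: 5 + 5 + 2 = 12
api2 → web3 → cache2 → api1 → db2: 9 + 9 + 5 + 2 = 25
api2 → web3 → api1 → db2: 9 + 5 + 2 = 16
Best route has total 9 ms.

9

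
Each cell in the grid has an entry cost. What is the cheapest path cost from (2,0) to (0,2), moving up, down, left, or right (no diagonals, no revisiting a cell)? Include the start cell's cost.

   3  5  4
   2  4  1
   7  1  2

Take (2,0) -> (2,1) -> (2,2) -> (1,2) -> (0,2) for a total of 7 + 1 + 2 + 1 + 4 = 15.

15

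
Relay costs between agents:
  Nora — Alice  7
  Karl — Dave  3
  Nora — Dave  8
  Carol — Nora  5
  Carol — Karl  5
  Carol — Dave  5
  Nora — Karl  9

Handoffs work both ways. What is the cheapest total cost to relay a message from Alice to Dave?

15

Comparing a few candidate routes:
Alice-Nora-Dave: 7 + 8 = 15
Alice-Nora-Carol-Dave: 7 + 5 + 5 = 17
Alice-Nora-Karl-Dave: 7 + 9 + 3 = 19
The minimum is 15.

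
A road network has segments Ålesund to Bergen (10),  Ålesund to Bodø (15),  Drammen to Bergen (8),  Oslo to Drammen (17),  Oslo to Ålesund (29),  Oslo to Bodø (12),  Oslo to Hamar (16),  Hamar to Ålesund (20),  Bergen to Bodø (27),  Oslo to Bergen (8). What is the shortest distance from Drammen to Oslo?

16

Some routes from Drammen to Oslo:
Drammen-Oslo: 17
Drammen-Bergen-Oslo: 8 + 8 = 16
Drammen-Bergen-Ålesund-Bodø-Oslo: 8 + 10 + 15 + 12 = 45
Drammen-Bergen-Ålesund-Oslo: 8 + 10 + 29 = 47
Best route has total 16 mi.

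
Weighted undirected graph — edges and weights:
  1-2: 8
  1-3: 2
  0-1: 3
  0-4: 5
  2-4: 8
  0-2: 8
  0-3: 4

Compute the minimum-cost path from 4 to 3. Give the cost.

A few of the 4→3 routes:
4 - 2 - 1 - 3: 8 + 8 + 2 = 18
4 - 0 - 1 - 3: 5 + 3 + 2 = 10
4 - 0 - 3: 5 + 4 = 9
Shortest: 9.

9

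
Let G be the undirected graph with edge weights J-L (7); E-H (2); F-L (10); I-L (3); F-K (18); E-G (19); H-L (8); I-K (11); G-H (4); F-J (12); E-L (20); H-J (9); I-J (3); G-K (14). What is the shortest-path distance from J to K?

14

A few of the J→K routes:
J→L→I→K: 7 + 3 + 11 = 21
J→H→G→K: 9 + 4 + 14 = 27
J→I→K: 3 + 11 = 14
Best route has total 14.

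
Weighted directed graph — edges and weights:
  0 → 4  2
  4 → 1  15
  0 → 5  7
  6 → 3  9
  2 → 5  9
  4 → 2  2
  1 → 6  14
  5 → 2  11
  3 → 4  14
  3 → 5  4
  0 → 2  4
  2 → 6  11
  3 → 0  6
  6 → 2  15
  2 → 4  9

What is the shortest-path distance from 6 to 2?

Candidate routes:
6 -> 3 -> 4 -> 2: 9 + 14 + 2 = 25
6 -> 3 -> 0 -> 4 -> 2: 9 + 6 + 2 + 2 = 19
6 -> 2: 15
6 -> 3 -> 0 -> 5 -> 2: 9 + 6 + 7 + 11 = 33
6 -> 3 -> 0 -> 2: 9 + 6 + 4 = 19
6 -> 3 -> 5 -> 2: 9 + 4 + 11 = 24
Best route has total 15.

15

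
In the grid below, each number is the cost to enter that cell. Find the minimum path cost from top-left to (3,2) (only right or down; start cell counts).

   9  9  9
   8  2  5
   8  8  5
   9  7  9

Take [0,0] [1,0] [1,1] [1,2] [2,2] [3,2] for a total of 9 + 8 + 2 + 5 + 5 + 9 = 38.
(Top row then right column would cost 46.)

38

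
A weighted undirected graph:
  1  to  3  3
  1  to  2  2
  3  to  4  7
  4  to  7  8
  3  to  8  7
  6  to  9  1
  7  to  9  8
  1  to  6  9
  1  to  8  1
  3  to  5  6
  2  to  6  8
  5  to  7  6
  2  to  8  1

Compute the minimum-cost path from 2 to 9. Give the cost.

9

Comparing a few candidate routes:
2→8→1→3→5→7→9: 1 + 1 + 3 + 6 + 6 + 8 = 25
2→6→9: 8 + 1 = 9
2→1→6→9: 2 + 9 + 1 = 12
2→8→1→6→9: 1 + 1 + 9 + 1 = 12
2→8→3→1→6→9: 1 + 7 + 3 + 9 + 1 = 21
Best route has total 9.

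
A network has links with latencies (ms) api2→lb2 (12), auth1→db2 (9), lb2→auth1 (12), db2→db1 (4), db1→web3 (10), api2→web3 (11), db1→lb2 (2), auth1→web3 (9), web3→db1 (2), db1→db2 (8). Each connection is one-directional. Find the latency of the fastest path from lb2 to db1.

23

Candidate routes:
lb2 - auth1 - web3 - db1: 12 + 9 + 2 = 23
lb2 - auth1 - db2 - db1: 12 + 9 + 4 = 25
Best route has total 23 ms.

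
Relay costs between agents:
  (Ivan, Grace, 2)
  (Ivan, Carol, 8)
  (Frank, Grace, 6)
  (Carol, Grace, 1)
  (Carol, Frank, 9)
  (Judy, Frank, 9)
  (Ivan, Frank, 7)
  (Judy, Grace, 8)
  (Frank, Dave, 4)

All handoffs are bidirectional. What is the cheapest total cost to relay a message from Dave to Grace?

10

Some routes from Dave to Grace:
Dave - Frank - Carol - Grace: 4 + 9 + 1 = 14
Dave - Frank - Ivan - Carol - Grace: 4 + 7 + 8 + 1 = 20
Dave - Frank - Ivan - Grace: 4 + 7 + 2 = 13
Dave - Frank - Grace: 4 + 6 = 10
Shortest: 10.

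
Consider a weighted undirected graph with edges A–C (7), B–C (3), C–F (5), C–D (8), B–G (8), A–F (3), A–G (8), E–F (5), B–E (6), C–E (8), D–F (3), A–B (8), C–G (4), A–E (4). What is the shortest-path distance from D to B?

Checking several routes:
D -> F -> C -> B: 3 + 5 + 3 = 11
D -> C -> B: 8 + 3 = 11
D -> F -> A -> C -> B: 3 + 3 + 7 + 3 = 16
D -> F -> E -> B: 3 + 5 + 6 = 14
D -> F -> A -> E -> B: 3 + 3 + 4 + 6 = 16
D -> F -> A -> B: 3 + 3 + 8 = 14
Shortest: 11.

11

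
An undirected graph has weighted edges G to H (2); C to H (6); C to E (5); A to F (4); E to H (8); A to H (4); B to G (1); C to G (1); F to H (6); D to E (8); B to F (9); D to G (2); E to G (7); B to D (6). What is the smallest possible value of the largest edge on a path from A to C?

4

Checking several routes:
A→F→H→C: max(4, 6, 6) = 6
A→H→C: max(4, 6) = 6
A→H→G→E→C: max(4, 2, 7, 5) = 7
A→H→G→C: max(4, 2, 1) = 4
A→F→H→G→C: max(4, 6, 2, 1) = 6
The minimum achievable maximum is 4.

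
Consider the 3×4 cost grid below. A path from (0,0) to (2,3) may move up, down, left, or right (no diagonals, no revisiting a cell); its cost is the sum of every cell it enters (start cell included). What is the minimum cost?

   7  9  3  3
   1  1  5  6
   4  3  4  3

Take r0c0 -> r1c0 -> r1c1 -> r2c1 -> r2c2 -> r2c3 for a total of 7 + 1 + 1 + 3 + 4 + 3 = 19.

19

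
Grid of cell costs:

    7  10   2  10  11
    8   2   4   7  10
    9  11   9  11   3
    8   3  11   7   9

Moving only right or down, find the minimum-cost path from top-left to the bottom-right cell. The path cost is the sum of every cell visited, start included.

Take r0c0→r1c0→r1c1→r1c2→r1c3→r1c4→r2c4→r3c4 for a total of 7 + 8 + 2 + 4 + 7 + 10 + 3 + 9 = 50.

50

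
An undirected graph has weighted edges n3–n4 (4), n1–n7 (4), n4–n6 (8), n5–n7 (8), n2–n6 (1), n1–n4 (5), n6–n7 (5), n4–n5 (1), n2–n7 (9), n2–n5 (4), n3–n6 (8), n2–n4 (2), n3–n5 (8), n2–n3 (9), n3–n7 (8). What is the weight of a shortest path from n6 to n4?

3

Checking several routes:
n6 -> n4: 8
n6 -> n2 -> n5 -> n4: 1 + 4 + 1 = 6
n6 -> n2 -> n4: 1 + 2 = 3
The minimum is 3.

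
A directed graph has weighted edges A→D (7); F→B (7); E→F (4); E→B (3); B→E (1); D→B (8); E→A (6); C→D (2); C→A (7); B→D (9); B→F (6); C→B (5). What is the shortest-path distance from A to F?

Candidate routes:
A-D-B-F: 7 + 8 + 6 = 21
A-D-B-E-F: 7 + 8 + 1 + 4 = 20
The minimum is 20.

20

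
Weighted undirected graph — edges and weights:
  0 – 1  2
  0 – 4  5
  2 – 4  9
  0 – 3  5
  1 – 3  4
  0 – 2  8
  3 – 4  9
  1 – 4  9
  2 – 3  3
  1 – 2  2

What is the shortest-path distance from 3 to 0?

5

Some routes from 3 to 0:
3-0: 5
3-2-1-0: 3 + 2 + 2 = 7
3-1-0: 4 + 2 = 6
Shortest: 5.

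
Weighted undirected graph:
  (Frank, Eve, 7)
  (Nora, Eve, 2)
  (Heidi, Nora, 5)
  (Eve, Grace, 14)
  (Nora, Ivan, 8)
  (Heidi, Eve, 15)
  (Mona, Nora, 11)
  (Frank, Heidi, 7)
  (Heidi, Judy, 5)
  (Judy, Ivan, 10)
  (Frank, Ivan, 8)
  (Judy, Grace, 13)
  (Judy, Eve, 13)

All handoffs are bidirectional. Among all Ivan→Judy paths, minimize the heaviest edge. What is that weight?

Checking several routes:
Ivan -> Frank -> Eve -> Nora -> Heidi -> Judy: max(8, 7, 2, 5, 5) = 8
Ivan -> Frank -> Heidi -> Judy: max(8, 7, 5) = 8
Ivan -> Nora -> Heidi -> Judy: max(8, 5, 5) = 8
The minimum achievable maximum is 8.

8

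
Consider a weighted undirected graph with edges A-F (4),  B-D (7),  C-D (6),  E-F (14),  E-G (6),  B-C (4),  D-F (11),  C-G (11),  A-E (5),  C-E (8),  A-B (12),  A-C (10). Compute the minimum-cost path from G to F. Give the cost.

A few of the G→F routes:
G - C - A - F: 11 + 10 + 4 = 25
G - C - E - A - F: 11 + 8 + 5 + 4 = 28
G - E - C - A - F: 6 + 8 + 10 + 4 = 28
G - E - A - F: 6 + 5 + 4 = 15
G - E - F: 6 + 14 = 20
G - C - D - F: 11 + 6 + 11 = 28
The minimum is 15.

15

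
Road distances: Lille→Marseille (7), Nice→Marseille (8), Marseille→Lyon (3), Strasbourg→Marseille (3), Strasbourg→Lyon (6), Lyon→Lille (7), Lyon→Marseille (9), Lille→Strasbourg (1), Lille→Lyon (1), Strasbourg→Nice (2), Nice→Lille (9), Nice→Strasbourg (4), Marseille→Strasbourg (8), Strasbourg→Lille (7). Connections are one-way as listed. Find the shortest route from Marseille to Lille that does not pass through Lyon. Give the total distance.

15

Paths from Marseille to Lille avoiding Lyon:
Marseille - Strasbourg - Nice - Lille: 8 + 2 + 9 = 19
Marseille - Strasbourg - Lille: 8 + 7 = 15
Shortest: 15.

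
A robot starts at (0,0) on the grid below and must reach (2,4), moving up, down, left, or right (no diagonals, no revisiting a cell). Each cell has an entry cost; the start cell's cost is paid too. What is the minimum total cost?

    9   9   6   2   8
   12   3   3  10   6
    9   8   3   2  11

One optimal route is [0,0] -> [0,1] -> [1,1] -> [1,2] -> [2,2] -> [2,3] -> [2,4].
Its cost is 9 + 9 + 3 + 3 + 3 + 2 + 11 = 40.

40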